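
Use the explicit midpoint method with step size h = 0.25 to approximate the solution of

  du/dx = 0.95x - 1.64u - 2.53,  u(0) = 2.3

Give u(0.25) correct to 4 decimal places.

1.0772

Midpoint: k1 = f(x_n, u_n); k2 = f(x_n + h/2, u_n + (h/2)·k1); u_{n+1} = u_n + h·k2.
x=0.000000, u=2.300000:
  k1 = f(0.000000, 2.300000) = -6.302000
  k2 = f(0.125000, 1.512250) = -4.891340
  u ← 2.300000 + 0.25·(-4.891340) = 1.077165
u(0.25) ≈ 1.0772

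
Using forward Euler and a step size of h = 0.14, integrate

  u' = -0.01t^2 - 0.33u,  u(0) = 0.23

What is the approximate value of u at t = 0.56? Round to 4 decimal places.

Euler: u_{n+1} = u_n + h·f(t_n, u_n).
t=0.000000, u=0.230000: f=-0.075900 → u ← 0.230000 + 0.14·(-0.075900) = 0.219374
t=0.140000, u=0.219374: f=-0.072589 → u ← 0.219374 + 0.14·(-0.072589) = 0.209211
t=0.280000, u=0.209211: f=-0.069824 → u ← 0.209211 + 0.14·(-0.069824) = 0.199436
t=0.420000, u=0.199436: f=-0.067578 → u ← 0.199436 + 0.14·(-0.067578) = 0.189975
u(0.56) ≈ 0.1900

0.1900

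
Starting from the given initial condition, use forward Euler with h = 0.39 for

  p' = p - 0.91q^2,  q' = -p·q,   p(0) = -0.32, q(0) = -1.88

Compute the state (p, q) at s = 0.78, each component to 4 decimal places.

Euler on (p,q): p_{n+1} = p_n + h·p', q_{n+1} = q_n + h·q'.
0.000000: (-0.320000, -1.880000); f=(-3.536304, -0.601600) → (-1.699159, -2.114624)
0.390000: (-1.699159, -2.114624); f=(-5.768346, -3.593081) → (-3.948814, -3.515926)
(p(0.78), q(0.78)) ≈ (-3.9488, -3.5159)

-3.9488, -3.5159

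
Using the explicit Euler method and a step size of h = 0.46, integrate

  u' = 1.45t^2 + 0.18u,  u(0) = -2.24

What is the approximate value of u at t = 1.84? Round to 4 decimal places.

-1.0322

Euler: u_{n+1} = u_n + h·f(t_n, u_n).
t=0.000000, u=-2.240000: f=-0.403200 → u ← -2.240000 + 0.46·(-0.403200) = -2.425472
t=0.460000, u=-2.425472: f=-0.129765 → u ← -2.425472 + 0.46·(-0.129765) = -2.485164
t=0.920000, u=-2.485164: f=0.779951 → u ← -2.485164 + 0.46·0.779951 = -2.126387
t=1.380000, u=-2.126387: f=2.378630 → u ← -2.126387 + 0.46·2.378630 = -1.032217
u(1.84) ≈ -1.0322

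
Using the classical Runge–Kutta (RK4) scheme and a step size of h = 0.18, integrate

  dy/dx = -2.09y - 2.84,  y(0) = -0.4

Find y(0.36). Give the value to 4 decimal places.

-0.9069

RK4: k1 = f(x_n, y_n); k2 = f(x_n + h/2, y_n + (h/2)·k1); k3 = f(x_n + h/2, y_n + (h/2)·k2); k4 = f(x_n + h, y_n + h·k3); y_{n+1} = y_n + (h/6)·(k1 + 2k2 + 2k3 + k4).
x=0.000000, y=-0.400000:
  k1 = f(0.000000, -0.400000) = -2.004000
  k2 = f(0.090000, -0.580360) = -1.627048
  k3 = f(0.090000, -0.546434) = -1.697952
  k4 = f(0.180000, -0.705631) = -1.365230
  y ← -0.400000 + (0.18/6)·(k1 + 2k2 + 2k3 + k4) = -0.700577
x=0.180000, y=-0.700577:
  k1 = f(0.180000, -0.700577) = -1.375794
  k2 = f(0.270000, -0.824398) = -1.117007
  k3 = f(0.270000, -0.801108) = -1.165685
  k4 = f(0.360000, -0.910400) = -0.937264
  y ← -0.700577 + (0.18/6)·(k1 + 2k2 + 2k3 + k4) = -0.906930
y(0.36) ≈ -0.9069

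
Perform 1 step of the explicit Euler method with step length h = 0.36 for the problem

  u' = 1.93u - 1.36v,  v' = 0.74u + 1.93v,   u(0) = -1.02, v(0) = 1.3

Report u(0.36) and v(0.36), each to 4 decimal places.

-2.3652, 1.9315

Euler on (u,v): u_{n+1} = u_n + h·u', v_{n+1} = v_n + h·v'.
0.000000: (-1.020000, 1.300000); f=(-3.736600, 1.754200) → (-2.365176, 1.931512)
(u(0.36), v(0.36)) ≈ (-2.3652, 1.9315)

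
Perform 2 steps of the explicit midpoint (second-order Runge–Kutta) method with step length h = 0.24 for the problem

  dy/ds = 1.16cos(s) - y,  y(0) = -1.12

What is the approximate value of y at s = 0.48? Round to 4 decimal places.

-0.2771

Midpoint: k1 = f(s_n, y_n); k2 = f(s_n + h/2, y_n + (h/2)·k1); y_{n+1} = y_n + h·k2.
s=0.000000, y=-1.120000:
  k1 = f(0.000000, -1.120000) = 2.280000
  k2 = f(0.120000, -0.846400) = 1.998058
  y ← -1.120000 + 0.24·1.998058 = -0.640466
s=0.240000, y=-0.640466:
  k1 = f(0.240000, -0.640466) = 1.767218
  k2 = f(0.360000, -0.428400) = 1.514040
  y ← -0.640466 + 0.24·1.514040 = -0.277096
y(0.48) ≈ -0.2771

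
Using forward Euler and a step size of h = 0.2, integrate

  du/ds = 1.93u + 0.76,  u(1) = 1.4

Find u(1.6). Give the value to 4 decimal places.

Euler: u_{n+1} = u_n + h·f(s_n, u_n).
s=1.000000, u=1.400000: f=3.462000 → u ← 1.400000 + 0.2·3.462000 = 2.092400
s=1.200000, u=2.092400: f=4.798332 → u ← 2.092400 + 0.2·4.798332 = 3.052066
s=1.400000, u=3.052066: f=6.650488 → u ← 3.052066 + 0.2·6.650488 = 4.382164
u(1.6) ≈ 4.3822

4.3822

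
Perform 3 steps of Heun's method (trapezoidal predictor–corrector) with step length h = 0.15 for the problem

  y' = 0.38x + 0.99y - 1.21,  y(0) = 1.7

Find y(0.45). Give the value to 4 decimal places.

2.0111

Heun: k1 = f(x_n, y_n); k2 = f(x_n + h, y_n + h·k1); y_{n+1} = y_n + (h/2)·(k1 + k2).
x=0.000000, y=1.700000:
  k1 = f(0.000000, 1.700000) = 0.473000
  k2 = f(0.150000, 1.770950) = 0.600240
  y ← 1.700000 + (0.15/2)·(0.473000 + 0.600240) = 1.780493
x=0.150000, y=1.780493:
  k1 = f(0.150000, 1.780493) = 0.609688
  k2 = f(0.300000, 1.871946) = 0.757227
  y ← 1.780493 + (0.15/2)·(0.609688 + 0.757227) = 1.883012
x=0.300000, y=1.883012:
  k1 = f(0.300000, 1.883012) = 0.768182
  k2 = f(0.450000, 1.998239) = 0.939256
  y ← 1.883012 + (0.15/2)·(0.768182 + 0.939256) = 2.011070
y(0.45) ≈ 2.0111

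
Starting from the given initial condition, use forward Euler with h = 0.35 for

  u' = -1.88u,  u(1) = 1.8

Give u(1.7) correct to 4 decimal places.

0.2105

Euler: u_{n+1} = u_n + h·f(x_n, u_n).
x=1.000000, u=1.800000: f=-3.384000 → u ← 1.800000 + 0.35·(-3.384000) = 0.615600
x=1.350000, u=0.615600: f=-1.157328 → u ← 0.615600 + 0.35·(-1.157328) = 0.210535
u(1.7) ≈ 0.2105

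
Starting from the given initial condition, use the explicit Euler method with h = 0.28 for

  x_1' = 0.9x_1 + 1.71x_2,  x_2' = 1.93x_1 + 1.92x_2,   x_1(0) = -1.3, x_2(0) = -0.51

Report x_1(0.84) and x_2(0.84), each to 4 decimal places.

-5.4041, -6.7213

Euler on (x_1,x_2): x_1_{n+1} = x_1_n + h·x_1', x_2_{n+1} = x_2_n + h·x_2'.
0.000000: (-1.300000, -0.510000); f=(-2.042100, -3.488200) → (-1.871788, -1.486696)
0.280000: (-1.871788, -1.486696); f=(-4.226859, -6.467007) → (-3.055309, -3.297458)
0.560000: (-3.055309, -3.297458); f=(-8.388431, -12.227865) → (-5.404069, -6.721260)
(x_1(0.84), x_2(0.84)) ≈ (-5.4041, -6.7213)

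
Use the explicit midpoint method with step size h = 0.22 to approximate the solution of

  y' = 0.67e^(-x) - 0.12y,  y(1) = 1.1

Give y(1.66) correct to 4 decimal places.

Midpoint: k1 = f(x_n, y_n); k2 = f(x_n + h/2, y_n + (h/2)·k1); y_{n+1} = y_n + h·k2.
x=1.000000, y=1.100000:
  k1 = f(1.000000, 1.100000) = 0.114479
  k2 = f(1.110000, 1.112593) = 0.087293
  y ← 1.100000 + 0.22·0.087293 = 1.119205
x=1.220000, y=1.119205:
  k1 = f(1.220000, 1.119205) = 0.063500
  k2 = f(1.330000, 1.126190) = 0.042057
  y ← 1.119205 + 0.22·0.042057 = 1.128457
x=1.440000, y=1.128457:
  k1 = f(1.440000, 1.128457) = 0.023327
  k2 = f(1.550000, 1.131023) = 0.006483
  y ← 1.128457 + 0.22·0.006483 = 1.129883
y(1.66) ≈ 1.1299

1.1299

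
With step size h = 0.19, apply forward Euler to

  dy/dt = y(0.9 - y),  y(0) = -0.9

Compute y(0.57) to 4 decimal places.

Euler: y_{n+1} = y_n + h·f(t_n, y_n).
t=0.000000, y=-0.900000: f=-1.620000 → y ← -0.900000 + 0.19·(-1.620000) = -1.207800
t=0.190000, y=-1.207800: f=-2.545801 → y ← -1.207800 + 0.19·(-2.545801) = -1.691502
t=0.380000, y=-1.691502: f=-4.383531 → y ← -1.691502 + 0.19·(-4.383531) = -2.524373
y(0.57) ≈ -2.5244

-2.5244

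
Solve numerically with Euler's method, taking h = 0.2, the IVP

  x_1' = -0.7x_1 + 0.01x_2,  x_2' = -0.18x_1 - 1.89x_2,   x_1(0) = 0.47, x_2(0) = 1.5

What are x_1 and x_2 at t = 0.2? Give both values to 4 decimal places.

Euler on (x_1,x_2): x_1_{n+1} = x_1_n + h·x_1', x_2_{n+1} = x_2_n + h·x_2'.
0.000000: (0.470000, 1.500000); f=(-0.314000, -2.919600) → (0.407200, 0.916080)
(x_1(0.2), x_2(0.2)) ≈ (0.4072, 0.9161)

0.4072, 0.9161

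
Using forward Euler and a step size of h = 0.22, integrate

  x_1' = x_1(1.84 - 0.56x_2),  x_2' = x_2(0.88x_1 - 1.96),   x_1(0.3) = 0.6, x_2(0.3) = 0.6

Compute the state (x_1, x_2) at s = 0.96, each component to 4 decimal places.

Euler on (x_1,x_2): x_1_{n+1} = x_1_n + h·x_1', x_2_{n+1} = x_2_n + h·x_2'.
0.300000: (0.600000, 0.600000); f=(0.902400, -0.859200) → (0.798528, 0.410976)
0.520000: (0.798528, 0.410976); f=(1.285513, -0.516718) → (1.081341, 0.297298)
0.740000: (1.081341, 0.297298); f=(1.809638, -0.299801) → (1.479461, 0.231342)
(x_1(0.96), x_2(0.96)) ≈ (1.4795, 0.2313)

1.4795, 0.2313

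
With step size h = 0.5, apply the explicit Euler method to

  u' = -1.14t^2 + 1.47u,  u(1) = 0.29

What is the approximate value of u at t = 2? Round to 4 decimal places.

Euler: u_{n+1} = u_n + h·f(t_n, u_n).
t=1.000000, u=0.290000: f=-0.713700 → u ← 0.290000 + 0.5·(-0.713700) = -0.066850
t=1.500000, u=-0.066850: f=-2.663270 → u ← -0.066850 + 0.5·(-2.663270) = -1.398485
u(2) ≈ -1.3985

-1.3985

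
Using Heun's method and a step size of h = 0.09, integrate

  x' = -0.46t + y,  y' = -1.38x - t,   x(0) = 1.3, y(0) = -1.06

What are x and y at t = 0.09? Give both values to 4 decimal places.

1.1955, -1.2196

Heun on (x,y): k1 = f(t_n, state_n); k2 = f(t_n + h, state_n + h·k1); state_{n+1} = state_n + (h/2)·(k1 + k2).
0.000000: (1.300000, -1.060000)
  k1 = (-1.060000, -1.794000)
  predictor → (1.204600, -1.221460)
  k2 = (-1.262860, -1.752348)
  → (1.195471, -1.219586)
(x(0.09), y(0.09)) ≈ (1.1955, -1.2196)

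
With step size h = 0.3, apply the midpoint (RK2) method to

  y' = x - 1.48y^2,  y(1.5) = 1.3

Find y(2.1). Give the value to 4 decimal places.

Midpoint: k1 = f(x_n, y_n); k2 = f(x_n + h/2, y_n + (h/2)·k1); y_{n+1} = y_n + h·k2.
x=1.500000, y=1.300000:
  k1 = f(1.500000, 1.300000) = -1.001200
  k2 = f(1.650000, 1.149820) = -0.306687
  y ← 1.300000 + 0.3·(-0.306687) = 1.207994
x=1.800000, y=1.207994:
  k1 = f(1.800000, 1.207994) = -0.359689
  k2 = f(1.950000, 1.154041) = -0.021078
  y ← 1.207994 + 0.3·(-0.021078) = 1.201670
y(2.1) ≈ 1.2017

1.2017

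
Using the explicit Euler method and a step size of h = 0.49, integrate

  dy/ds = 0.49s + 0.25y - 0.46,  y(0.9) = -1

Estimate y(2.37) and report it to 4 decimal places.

-1.0785

Euler: y_{n+1} = y_n + h·f(s_n, y_n).
s=0.900000, y=-1.000000: f=-0.269000 → y ← -1.000000 + 0.49·(-0.269000) = -1.131810
s=1.390000, y=-1.131810: f=-0.061853 → y ← -1.131810 + 0.49·(-0.061853) = -1.162118
s=1.880000, y=-1.162118: f=0.170671 → y ← -1.162118 + 0.49·0.170671 = -1.078489
y(2.37) ≈ -1.0785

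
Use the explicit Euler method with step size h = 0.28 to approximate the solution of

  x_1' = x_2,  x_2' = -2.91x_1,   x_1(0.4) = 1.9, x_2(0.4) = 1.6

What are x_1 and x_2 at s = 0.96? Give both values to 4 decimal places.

Euler on (x_1,x_2): x_1_{n+1} = x_1_n + h·x_1', x_2_{n+1} = x_2_n + h·x_2'.
0.400000: (1.900000, 1.600000); f=(1.600000, -5.529000) → (2.348000, 0.051880)
0.680000: (2.348000, 0.051880); f=(0.051880, -6.832680) → (2.362526, -1.861270)
(x_1(0.96), x_2(0.96)) ≈ (2.3625, -1.8613)

2.3625, -1.8613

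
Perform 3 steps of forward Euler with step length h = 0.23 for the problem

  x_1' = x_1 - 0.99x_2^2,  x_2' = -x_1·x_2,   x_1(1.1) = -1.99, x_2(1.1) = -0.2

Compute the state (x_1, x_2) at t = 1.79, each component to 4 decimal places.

-3.7881, -0.7754

Euler on (x_1,x_2): x_1_{n+1} = x_1_n + h·x_1', x_2_{n+1} = x_2_n + h·x_2'.
1.100000: (-1.990000, -0.200000); f=(-2.029600, -0.398000) → (-2.456808, -0.291540)
1.330000: (-2.456808, -0.291540); f=(-2.540954, -0.716258) → (-3.041227, -0.456279)
1.560000: (-3.041227, -0.456279); f=(-3.247336, -1.387649) → (-3.788115, -0.775439)
(x_1(1.79), x_2(1.79)) ≈ (-3.7881, -0.7754)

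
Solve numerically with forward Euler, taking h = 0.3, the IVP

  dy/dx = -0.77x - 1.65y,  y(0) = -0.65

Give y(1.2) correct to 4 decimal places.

Euler: y_{n+1} = y_n + h·f(x_n, y_n).
x=0.000000, y=-0.650000: f=1.072500 → y ← -0.650000 + 0.3·1.072500 = -0.328250
x=0.300000, y=-0.328250: f=0.310613 → y ← -0.328250 + 0.3·0.310613 = -0.235066
x=0.600000, y=-0.235066: f=-0.074141 → y ← -0.235066 + 0.3·(-0.074141) = -0.257308
x=0.900000, y=-0.257308: f=-0.268441 → y ← -0.257308 + 0.3·(-0.268441) = -0.337841
y(1.2) ≈ -0.3378

-0.3378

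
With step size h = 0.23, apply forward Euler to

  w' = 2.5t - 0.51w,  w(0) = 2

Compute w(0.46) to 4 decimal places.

Euler: w_{n+1} = w_n + h·f(t_n, w_n).
t=0.000000, w=2.000000: f=-1.020000 → w ← 2.000000 + 0.23·(-1.020000) = 1.765400
t=0.230000, w=1.765400: f=-0.325354 → w ← 1.765400 + 0.23·(-0.325354) = 1.690569
w(0.46) ≈ 1.6906

1.6906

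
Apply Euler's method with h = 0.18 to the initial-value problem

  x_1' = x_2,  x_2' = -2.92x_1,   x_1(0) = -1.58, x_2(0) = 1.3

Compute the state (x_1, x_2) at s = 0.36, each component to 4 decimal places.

-0.9625, 2.8379

Euler on (x_1,x_2): x_1_{n+1} = x_1_n + h·x_1', x_2_{n+1} = x_2_n + h·x_2'.
0.000000: (-1.580000, 1.300000); f=(1.300000, 4.613600) → (-1.346000, 2.130448)
0.180000: (-1.346000, 2.130448); f=(2.130448, 3.930320) → (-0.962519, 2.837906)
(x_1(0.36), x_2(0.36)) ≈ (-0.9625, 2.8379)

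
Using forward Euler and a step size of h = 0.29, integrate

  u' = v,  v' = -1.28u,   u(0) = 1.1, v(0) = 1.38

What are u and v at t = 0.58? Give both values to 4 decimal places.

Euler on (u,v): u_{n+1} = u_n + h·u', v_{n+1} = v_n + h·v'.
0.000000: (1.100000, 1.380000); f=(1.380000, -1.408000) → (1.500200, 0.971680)
0.290000: (1.500200, 0.971680); f=(0.971680, -1.920256) → (1.781987, 0.414806)
(u(0.58), v(0.58)) ≈ (1.7820, 0.4148)

1.7820, 0.4148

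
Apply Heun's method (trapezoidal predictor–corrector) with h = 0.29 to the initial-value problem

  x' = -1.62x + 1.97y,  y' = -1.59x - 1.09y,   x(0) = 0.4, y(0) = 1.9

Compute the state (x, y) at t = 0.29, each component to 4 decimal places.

0.8625, 1.0321

Heun on (x,y): k1 = f(t_n, state_n); k2 = f(t_n + h, state_n + h·k1); state_{n+1} = state_n + (h/2)·(k1 + k2).
0.000000: (0.400000, 1.900000)
  k1 = (3.095000, -2.707000)
  predictor → (1.297550, 1.114970)
  k2 = (0.094460, -3.278422)
  → (0.862472, 1.032114)
(x(0.29), y(0.29)) ≈ (0.8625, 1.0321)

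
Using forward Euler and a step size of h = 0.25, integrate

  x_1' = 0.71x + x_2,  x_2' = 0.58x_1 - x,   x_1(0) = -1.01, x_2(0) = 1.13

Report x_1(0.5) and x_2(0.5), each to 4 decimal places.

Euler on (x_1,x_2): x_1_{n+1} = x_1_n + h·x_1', x_2_{n+1} = x_2_n + h·x_2'.
0.000000: (-1.010000, 1.130000); f=(1.130000, -0.585800) → (-0.727500, 0.983550)
0.250000: (-0.727500, 0.983550); f=(1.161050, -0.671950) → (-0.437238, 0.815562)
(x_1(0.5), x_2(0.5)) ≈ (-0.4372, 0.8156)

-0.4372, 0.8156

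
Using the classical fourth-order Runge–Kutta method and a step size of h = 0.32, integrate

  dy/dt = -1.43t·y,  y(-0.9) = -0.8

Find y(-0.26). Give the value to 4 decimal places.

-1.3602

RK4: k1 = f(t_n, y_n); k2 = f(t_n + h/2, y_n + (h/2)·k1); k3 = f(t_n + h/2, y_n + (h/2)·k2); k4 = f(t_n + h, y_n + h·k3); y_{n+1} = y_n + (h/6)·(k1 + 2k2 + 2k3 + k4).
t=-0.900000, y=-0.800000:
  k1 = f(-0.900000, -0.800000) = -1.029600
  k2 = f(-0.740000, -0.964736) = -1.020884
  k3 = f(-0.740000, -0.963341) = -1.019408
  k4 = f(-0.580000, -1.126211) = -0.934079
  y ← -0.800000 + (0.32/6)·(k1 + 2k2 + 2k3 + k4) = -1.122361
t=-0.580000, y=-1.122361:
  k1 = f(-0.580000, -1.122361) = -0.930886
  k2 = f(-0.420000, -1.271302) = -0.763544
  k3 = f(-0.420000, -1.244528) = -0.747463
  k4 = f(-0.260000, -1.361549) = -0.506224
  y ← -1.122361 + (0.32/6)·(k1 + 2k2 + 2k3 + k4) = -1.360181
y(-0.26) ≈ -1.3602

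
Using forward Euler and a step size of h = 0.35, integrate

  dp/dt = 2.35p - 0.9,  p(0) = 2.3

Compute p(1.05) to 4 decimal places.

Euler: p_{n+1} = p_n + h·f(t_n, p_n).
t=0.000000, p=2.300000: f=4.505000 → p ← 2.300000 + 0.35·4.505000 = 3.876750
t=0.350000, p=3.876750: f=8.210362 → p ← 3.876750 + 0.35·8.210362 = 6.750377
t=0.700000, p=6.750377: f=14.963386 → p ← 6.750377 + 0.35·14.963386 = 11.987562
p(1.05) ≈ 11.9876

11.9876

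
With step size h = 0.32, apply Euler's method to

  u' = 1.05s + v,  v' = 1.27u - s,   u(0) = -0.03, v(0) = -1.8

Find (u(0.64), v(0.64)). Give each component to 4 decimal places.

-1.0784, -2.1609

Euler on (u,v): u_{n+1} = u_n + h·u', v_{n+1} = v_n + h·v'.
0.000000: (-0.030000, -1.800000); f=(-1.800000, -0.038100) → (-0.606000, -1.812192)
0.320000: (-0.606000, -1.812192); f=(-1.476192, -1.089620) → (-1.078381, -2.160870)
(u(0.64), v(0.64)) ≈ (-1.0784, -2.1609)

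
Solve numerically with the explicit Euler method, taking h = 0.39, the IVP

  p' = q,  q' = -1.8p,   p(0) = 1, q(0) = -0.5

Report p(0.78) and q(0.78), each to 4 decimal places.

0.3362, -1.7671

Euler on (p,q): p_{n+1} = p_n + h·p', q_{n+1} = q_n + h·q'.
0.000000: (1.000000, -0.500000); f=(-0.500000, -1.800000) → (0.805000, -1.202000)
0.390000: (0.805000, -1.202000); f=(-1.202000, -1.449000) → (0.336220, -1.767110)
(p(0.78), q(0.78)) ≈ (0.3362, -1.7671)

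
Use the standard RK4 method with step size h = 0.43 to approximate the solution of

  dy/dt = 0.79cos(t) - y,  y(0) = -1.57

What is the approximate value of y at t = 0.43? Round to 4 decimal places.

RK4: k1 = f(t_n, y_n); k2 = f(t_n + h/2, y_n + (h/2)·k1); k3 = f(t_n + h/2, y_n + (h/2)·k2); k4 = f(t_n + h, y_n + h·k3); y_{n+1} = y_n + (h/6)·(k1 + 2k2 + 2k3 + k4).
t=0.000000, y=-1.570000:
  k1 = f(0.000000, -1.570000) = 2.360000
  k2 = f(0.215000, -1.062600) = 1.834411
  k3 = f(0.215000, -1.175602) = 1.947413
  k4 = f(0.430000, -0.732612) = 1.450695
  y ← -1.570000 + (0.43/6)·(k1 + 2k2 + 2k3 + k4) = -0.754839
y(0.43) ≈ -0.7548

-0.7548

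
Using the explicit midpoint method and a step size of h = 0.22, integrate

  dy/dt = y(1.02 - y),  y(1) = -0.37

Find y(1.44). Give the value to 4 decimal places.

-0.7150

Midpoint: k1 = f(t_n, y_n); k2 = f(t_n + h/2, y_n + (h/2)·k1); y_{n+1} = y_n + h·k2.
t=1.000000, y=-0.370000:
  k1 = f(1.000000, -0.370000) = -0.514300
  k2 = f(1.110000, -0.426573) = -0.617069
  y ← -0.370000 + 0.22·(-0.617069) = -0.505755
t=1.220000, y=-0.505755:
  k1 = f(1.220000, -0.505755) = -0.771659
  k2 = f(1.330000, -0.590638) = -0.951303
  y ← -0.505755 + 0.22·(-0.951303) = -0.715042
y(1.44) ≈ -0.7150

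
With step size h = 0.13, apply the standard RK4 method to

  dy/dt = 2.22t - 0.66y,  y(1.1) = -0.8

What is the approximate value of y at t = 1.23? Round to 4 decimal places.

RK4: k1 = f(t_n, y_n); k2 = f(t_n + h/2, y_n + (h/2)·k1); k3 = f(t_n + h/2, y_n + (h/2)·k2); k4 = f(t_n + h, y_n + h·k3); y_{n+1} = y_n + (h/6)·(k1 + 2k2 + 2k3 + k4).
t=1.100000, y=-0.800000:
  k1 = f(1.100000, -0.800000) = 2.970000
  k2 = f(1.165000, -0.606950) = 2.986887
  k3 = f(1.165000, -0.605852) = 2.986163
  k4 = f(1.230000, -0.411799) = 3.002387
  y ← -0.800000 + (0.13/6)·(k1 + 2k2 + 2k3 + k4) = -0.411766
y(1.23) ≈ -0.4118

-0.4118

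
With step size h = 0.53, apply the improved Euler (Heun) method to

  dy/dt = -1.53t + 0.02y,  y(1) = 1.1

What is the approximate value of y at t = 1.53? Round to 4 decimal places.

0.0816

Heun: k1 = f(t_n, y_n); k2 = f(t_n + h, y_n + h·k1); y_{n+1} = y_n + (h/2)·(k1 + k2).
t=1.000000, y=1.100000:
  k1 = f(1.000000, 1.100000) = -1.508000
  k2 = f(1.530000, 0.300760) = -2.334885
  y ← 1.100000 + (0.53/2)·(-1.508000 + (-2.334885)) = 0.081636
y(1.53) ≈ 0.0816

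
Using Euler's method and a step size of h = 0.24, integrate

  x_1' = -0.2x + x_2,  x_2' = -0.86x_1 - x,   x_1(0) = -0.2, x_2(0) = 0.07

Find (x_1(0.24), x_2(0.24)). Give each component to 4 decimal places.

Euler on (x_1,x_2): x_1_{n+1} = x_1_n + h·x_1', x_2_{n+1} = x_2_n + h·x_2'.
0.000000: (-0.200000, 0.070000); f=(0.070000, 0.172000) → (-0.183200, 0.111280)
(x_1(0.24), x_2(0.24)) ≈ (-0.1832, 0.1113)

-0.1832, 0.1113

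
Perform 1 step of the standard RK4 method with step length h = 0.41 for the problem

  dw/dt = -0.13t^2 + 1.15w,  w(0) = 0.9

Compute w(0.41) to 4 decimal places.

1.4386

RK4: k1 = f(t_n, w_n); k2 = f(t_n + h/2, w_n + (h/2)·k1); k3 = f(t_n + h/2, w_n + (h/2)·k2); k4 = f(t_n + h, w_n + h·k3); w_{n+1} = w_n + (h/6)·(k1 + 2k2 + 2k3 + k4).
t=0.000000, w=0.900000:
  k1 = f(0.000000, 0.900000) = 1.035000
  k2 = f(0.205000, 1.112175) = 1.273538
  k3 = f(0.205000, 1.161075) = 1.329773
  k4 = f(0.410000, 1.445207) = 1.640135
  w ← 0.900000 + (0.41/6)·(k1 + 2k2 + 2k3 + k4) = 1.438587
w(0.41) ≈ 1.4386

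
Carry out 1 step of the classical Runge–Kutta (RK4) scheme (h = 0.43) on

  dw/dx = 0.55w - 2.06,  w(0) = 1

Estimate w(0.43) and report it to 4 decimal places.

RK4: k1 = f(x_n, w_n); k2 = f(x_n + h/2, w_n + (h/2)·k1); k3 = f(x_n + h/2, w_n + (h/2)·k2); k4 = f(x_n + h, w_n + h·k3); w_{n+1} = w_n + (h/6)·(k1 + 2k2 + 2k3 + k4).
x=0.000000, w=1.000000:
  k1 = f(0.000000, 1.000000) = -1.510000
  k2 = f(0.215000, 0.675350) = -1.688557
  k3 = f(0.215000, 0.636960) = -1.709672
  k4 = f(0.430000, 0.264841) = -1.914337
  w ← 1.000000 + (0.43/6)·(k1 + 2k2 + 2k3 + k4) = 0.267510
w(0.43) ≈ 0.2675

0.2675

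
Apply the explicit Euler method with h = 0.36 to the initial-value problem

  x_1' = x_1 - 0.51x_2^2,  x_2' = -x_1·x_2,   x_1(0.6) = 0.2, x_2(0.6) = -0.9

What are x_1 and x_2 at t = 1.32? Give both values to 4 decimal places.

0.0396, -0.7981

Euler on (x_1,x_2): x_1_{n+1} = x_1_n + h·x_1', x_2_{n+1} = x_2_n + h·x_2'.
0.600000: (0.200000, -0.900000); f=(-0.213100, 0.180000) → (0.123284, -0.835200)
0.960000: (0.123284, -0.835200); f=(-0.232471, 0.102967) → (0.039594, -0.798132)
(x_1(1.32), x_2(1.32)) ≈ (0.0396, -0.7981)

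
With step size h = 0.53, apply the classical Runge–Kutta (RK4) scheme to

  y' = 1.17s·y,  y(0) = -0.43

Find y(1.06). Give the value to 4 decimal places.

-0.8294

RK4: k1 = f(s_n, y_n); k2 = f(s_n + h/2, y_n + (h/2)·k1); k3 = f(s_n + h/2, y_n + (h/2)·k2); k4 = f(s_n + h, y_n + h·k3); y_{n+1} = y_n + (h/6)·(k1 + 2k2 + 2k3 + k4).
s=0.000000, y=-0.430000:
  k1 = f(0.000000, -0.430000) = 0.000000
  k2 = f(0.265000, -0.430000) = -0.133321
  k3 = f(0.265000, -0.465330) = -0.144276
  k4 = f(0.530000, -0.506466) = -0.314060
  y ← -0.430000 + (0.53/6)·(k1 + 2k2 + 2k3 + k4) = -0.506784
s=0.530000, y=-0.506784:
  k1 = f(0.530000, -0.506784) = -0.314257
  k2 = f(0.795000, -0.590062) = -0.548846
  k3 = f(0.795000, -0.652228) = -0.606670
  k4 = f(1.060000, -0.828319) = -1.027282
  y ← -0.506784 + (0.53/6)·(k1 + 2k2 + 2k3 + k4) = -0.829428
y(1.06) ≈ -0.8294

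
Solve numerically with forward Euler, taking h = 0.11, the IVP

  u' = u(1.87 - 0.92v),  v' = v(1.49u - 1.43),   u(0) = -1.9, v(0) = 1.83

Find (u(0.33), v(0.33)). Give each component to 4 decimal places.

-2.4778, 0.2505

Euler on (u,v): u_{n+1} = u_n + h·u', v_{n+1} = v_n + h·v'.
0.000000: (-1.900000, 1.830000); f=(-0.354160, -7.797630) → (-1.938958, 0.972261)
0.110000: (-1.938958, 0.972261); f=(-1.891492, -4.199239) → (-2.147022, 0.510344)
0.220000: (-2.147022, 0.510344); f=(-3.006868, -2.362416) → (-2.477777, 0.250479)
(u(0.33), v(0.33)) ≈ (-2.4778, 0.2505)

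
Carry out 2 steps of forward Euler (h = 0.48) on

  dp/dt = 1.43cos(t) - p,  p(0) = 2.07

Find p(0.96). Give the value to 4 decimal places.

Euler: p_{n+1} = p_n + h·f(t_n, p_n).
t=0.000000, p=2.070000: f=-0.640000 → p ← 2.070000 + 0.48·(-0.640000) = 1.762800
t=0.480000, p=1.762800: f=-0.494397 → p ← 1.762800 + 0.48·(-0.494397) = 1.525489
p(0.96) ≈ 1.5255

1.5255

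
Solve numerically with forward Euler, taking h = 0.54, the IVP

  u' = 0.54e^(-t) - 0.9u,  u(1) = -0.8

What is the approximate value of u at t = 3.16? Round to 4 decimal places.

Euler: u_{n+1} = u_n + h·f(t_n, u_n).
t=1.000000, u=-0.800000: f=0.918655 → u ← -0.800000 + 0.54·0.918655 = -0.303926
t=1.540000, u=-0.303926: f=0.389300 → u ← -0.303926 + 0.54·0.389300 = -0.093705
t=2.080000, u=-0.093705: f=0.151796 → u ← -0.093705 + 0.54·0.151796 = -0.011735
t=2.620000, u=-0.011735: f=0.049875 → u ← -0.011735 + 0.54·0.049875 = 0.015198
u(3.16) ≈ 0.0152

0.0152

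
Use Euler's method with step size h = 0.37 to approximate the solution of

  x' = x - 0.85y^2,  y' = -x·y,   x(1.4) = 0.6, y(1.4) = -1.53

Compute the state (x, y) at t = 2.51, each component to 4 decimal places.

-0.8673, -1.2925

Euler on (x,y): x_{n+1} = x_n + h·x', y_{n+1} = y_n + h·y'.
1.400000: (0.600000, -1.530000); f=(-1.389765, 0.918000) → (0.085787, -1.190340)
1.770000: (0.085787, -1.190340); f=(-1.118586, 0.102116) → (-0.328090, -1.152557)
2.140000: (-0.328090, -1.152557); f=(-1.457220, -0.378142) → (-0.867261, -1.292470)
(x(2.51), y(2.51)) ≈ (-0.8673, -1.2925)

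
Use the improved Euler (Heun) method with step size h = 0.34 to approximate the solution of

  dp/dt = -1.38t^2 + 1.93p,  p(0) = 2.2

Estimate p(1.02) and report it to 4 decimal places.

13.6151

Heun: k1 = f(t_n, p_n); k2 = f(t_n + h, p_n + h·k1); p_{n+1} = p_n + (h/2)·(k1 + k2).
t=0.000000, p=2.200000:
  k1 = f(0.000000, 2.200000) = 4.246000
  k2 = f(0.340000, 3.643640) = 6.872697
  p ← 2.200000 + (0.34/2)·(4.246000 + 6.872697) = 4.090179
t=0.340000, p=4.090179:
  k1 = f(0.340000, 4.090179) = 7.734517
  k2 = f(0.680000, 6.719914) = 12.331322
  p ← 4.090179 + (0.34/2)·(7.734517 + 12.331322) = 7.501371
t=0.680000, p=7.501371:
  k1 = f(0.680000, 7.501371) = 13.839534
  k2 = f(1.020000, 12.206813) = 22.123397
  p ← 7.501371 + (0.34/2)·(13.839534 + 22.123397) = 13.615069
p(1.02) ≈ 13.6151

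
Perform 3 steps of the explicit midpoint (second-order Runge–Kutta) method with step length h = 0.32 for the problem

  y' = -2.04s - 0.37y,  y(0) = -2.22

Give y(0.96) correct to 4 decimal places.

Midpoint: k1 = f(s_n, y_n); k2 = f(s_n + h/2, y_n + (h/2)·k1); y_{n+1} = y_n + h·k2.
s=0.000000, y=-2.220000:
  k1 = f(0.000000, -2.220000) = 0.821400
  k2 = f(0.160000, -2.088576) = 0.446373
  y ← -2.220000 + 0.32·0.446373 = -2.077161
s=0.320000, y=-2.077161:
  k1 = f(0.320000, -2.077161) = 0.115749
  k2 = f(0.480000, -2.058641) = -0.217503
  y ← -2.077161 + 0.32·(-0.217503) = -2.146762
s=0.640000, y=-2.146762:
  k1 = f(0.640000, -2.146762) = -0.511298
  k2 = f(0.800000, -2.228569) = -0.807429
  y ← -2.146762 + 0.32·(-0.807429) = -2.405139
y(0.96) ≈ -2.4051

-2.4051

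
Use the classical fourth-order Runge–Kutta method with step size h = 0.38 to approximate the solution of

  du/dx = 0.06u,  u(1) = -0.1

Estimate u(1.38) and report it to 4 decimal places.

-0.1023

RK4: k1 = f(x_n, u_n); k2 = f(x_n + h/2, u_n + (h/2)·k1); k3 = f(x_n + h/2, u_n + (h/2)·k2); k4 = f(x_n + h, u_n + h·k3); u_{n+1} = u_n + (h/6)·(k1 + 2k2 + 2k3 + k4).
x=1.000000, u=-0.100000:
  k1 = f(1.000000, -0.100000) = -0.006000
  k2 = f(1.190000, -0.101140) = -0.006068
  k3 = f(1.190000, -0.101153) = -0.006069
  k4 = f(1.380000, -0.102306) = -0.006138
  u ← -0.100000 + (0.38/6)·(k1 + 2k2 + 2k3 + k4) = -0.102306
u(1.38) ≈ -0.1023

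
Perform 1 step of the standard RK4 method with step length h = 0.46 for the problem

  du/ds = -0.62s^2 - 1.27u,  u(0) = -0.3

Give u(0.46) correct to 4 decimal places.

RK4: k1 = f(s_n, u_n); k2 = f(s_n + h/2, u_n + (h/2)·k1); k3 = f(s_n + h/2, u_n + (h/2)·k2); k4 = f(s_n + h, u_n + h·k3); u_{n+1} = u_n + (h/6)·(k1 + 2k2 + 2k3 + k4).
s=0.000000, u=-0.300000:
  k1 = f(0.000000, -0.300000) = 0.381000
  k2 = f(0.230000, -0.212370) = 0.236912
  k3 = f(0.230000, -0.245510) = 0.279000
  k4 = f(0.460000, -0.171660) = 0.086816
  u ← -0.300000 + (0.46/6)·(k1 + 2k2 + 2k3 + k4) = -0.185028
u(0.46) ≈ -0.1850

-0.1850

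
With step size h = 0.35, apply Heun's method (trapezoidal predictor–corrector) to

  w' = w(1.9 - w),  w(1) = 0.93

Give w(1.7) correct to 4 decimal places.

1.4760

Heun: k1 = f(x_n, w_n); k2 = f(x_n + h, w_n + h·k1); w_{n+1} = w_n + (h/2)·(k1 + k2).
x=1.000000, w=0.930000:
  k1 = f(1.000000, 0.930000) = 0.902100
  k2 = f(1.350000, 1.245735) = 0.815041
  w ← 0.930000 + (0.35/2)·(0.902100 + 0.815041) = 1.230500
x=1.350000, w=1.230500:
  k1 = f(1.350000, 1.230500) = 0.823820
  k2 = f(1.700000, 1.518837) = 0.578925
  w ← 1.230500 + (0.35/2)·(0.823820 + 0.578925) = 1.475980
w(1.7) ≈ 1.4760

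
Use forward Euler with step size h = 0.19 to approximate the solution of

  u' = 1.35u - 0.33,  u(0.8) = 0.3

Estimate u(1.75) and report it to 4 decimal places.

Euler: u_{n+1} = u_n + h·f(x_n, u_n).
x=0.800000, u=0.300000: f=0.075000 → u ← 0.300000 + 0.19·0.075000 = 0.314250
x=0.990000, u=0.314250: f=0.094237 → u ← 0.314250 + 0.19·0.094237 = 0.332155
x=1.180000, u=0.332155: f=0.118409 → u ← 0.332155 + 0.19·0.118409 = 0.354653
x=1.370000, u=0.354653: f=0.148781 → u ← 0.354653 + 0.19·0.148781 = 0.382921
x=1.560000, u=0.382921: f=0.186944 → u ← 0.382921 + 0.19·0.186944 = 0.418441
u(1.75) ≈ 0.4184

0.4184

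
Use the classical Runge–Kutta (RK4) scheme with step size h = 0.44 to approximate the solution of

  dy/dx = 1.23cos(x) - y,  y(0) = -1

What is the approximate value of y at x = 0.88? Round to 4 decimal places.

RK4: k1 = f(x_n, y_n); k2 = f(x_n + h/2, y_n + (h/2)·k1); k3 = f(x_n + h/2, y_n + (h/2)·k2); k4 = f(x_n + h, y_n + h·k3); y_{n+1} = y_n + (h/6)·(k1 + 2k2 + 2k3 + k4).
x=0.000000, y=-1.000000:
  k1 = f(0.000000, -1.000000) = 2.230000
  k2 = f(0.220000, -0.509400) = 1.709754
  k3 = f(0.220000, -0.623854) = 1.824208
  k4 = f(0.440000, -0.197348) = 1.310193
  y ← -1.000000 + (0.44/6)·(k1 + 2k2 + 2k3 + k4) = -0.222071
x=0.440000, y=-0.222071:
  k1 = f(0.440000, -0.222071) = 1.334916
  k2 = f(0.660000, 0.071610) = 0.900080
  k3 = f(0.660000, -0.024054) = 0.995744
  k4 = f(0.880000, 0.216056) = 0.567640
  y ← -0.222071 + (0.44/6)·(k1 + 2k2 + 2k3 + k4) = 0.195504
y(0.88) ≈ 0.1955

0.1955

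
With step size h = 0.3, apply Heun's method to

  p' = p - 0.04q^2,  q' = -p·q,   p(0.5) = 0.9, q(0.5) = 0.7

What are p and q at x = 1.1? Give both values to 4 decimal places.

1.6181, 0.3456

Heun on (p,q): k1 = f(x_n, state_n); k2 = f(x_n + h, state_n + h·k1); state_{n+1} = state_n + (h/2)·(k1 + k2).
0.500000: (0.900000, 0.700000)
  k1 = (0.880400, -0.630000)
  predictor → (1.164120, 0.511000)
  k2 = (1.153675, -0.594865)
  → (1.205111, 0.516270)
0.800000: (1.205111, 0.516270)
  k1 = (1.194450, -0.622163)
  predictor → (1.563446, 0.329621)
  k2 = (1.559100, -0.515345)
  → (1.618144, 0.345644)
(p(1.1), q(1.1)) ≈ (1.6181, 0.3456)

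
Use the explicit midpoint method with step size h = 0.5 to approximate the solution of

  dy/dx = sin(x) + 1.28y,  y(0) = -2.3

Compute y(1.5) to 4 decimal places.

-12.6399

Midpoint: k1 = f(x_n, y_n); k2 = f(x_n + h/2, y_n + (h/2)·k1); y_{n+1} = y_n + h·k2.
x=0.000000, y=-2.300000:
  k1 = f(0.000000, -2.300000) = -2.944000
  k2 = f(0.250000, -3.036000) = -3.638676
  y ← -2.300000 + 0.5·(-3.638676) = -4.119338
x=0.500000, y=-4.119338:
  k1 = f(0.500000, -4.119338) = -4.793327
  k2 = f(0.750000, -5.317670) = -6.124979
  y ← -4.119338 + 0.5·(-6.124979) = -7.181827
x=1.000000, y=-7.181827:
  k1 = f(1.000000, -7.181827) = -8.351268
  k2 = f(1.250000, -9.269644) = -10.916160
  y ← -7.181827 + 0.5·(-10.916160) = -12.639907
y(1.5) ≈ -12.6399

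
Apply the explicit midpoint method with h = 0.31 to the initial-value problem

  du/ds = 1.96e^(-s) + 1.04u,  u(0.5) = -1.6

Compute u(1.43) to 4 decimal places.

-2.8655

Midpoint: k1 = f(s_n, u_n); k2 = f(s_n + h/2, u_n + (h/2)·k1); u_{n+1} = u_n + h·k2.
s=0.500000, u=-1.600000:
  k1 = f(0.500000, -1.600000) = -0.475200
  k2 = f(0.655000, -1.673656) = -0.722496
  u ← -1.600000 + 0.31·(-0.722496) = -1.823974
s=0.810000, u=-1.823974:
  k1 = f(0.810000, -1.823974) = -1.025011
  k2 = f(0.965000, -1.982850) = -1.315437
  u ← -1.823974 + 0.31·(-1.315437) = -2.231759
s=1.120000, u=-2.231759:
  k1 = f(1.120000, -2.231759) = -1.681521
  k2 = f(1.275000, -2.492395) = -2.044406
  u ← -2.231759 + 0.31·(-2.044406) = -2.865525
u(1.43) ≈ -2.8655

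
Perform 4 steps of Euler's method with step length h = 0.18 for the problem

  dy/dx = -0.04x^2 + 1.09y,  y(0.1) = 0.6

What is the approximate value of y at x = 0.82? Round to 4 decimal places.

Euler: y_{n+1} = y_n + h·f(x_n, y_n).
x=0.100000, y=0.600000: f=0.653600 → y ← 0.600000 + 0.18·0.653600 = 0.717648
x=0.280000, y=0.717648: f=0.779100 → y ← 0.717648 + 0.18·0.779100 = 0.857886
x=0.460000, y=0.857886: f=0.926632 → y ← 0.857886 + 0.18·0.926632 = 1.024680
x=0.640000, y=1.024680: f=1.100517 → y ← 1.024680 + 0.18·1.100517 = 1.222773
y(0.82) ≈ 1.2228

1.2228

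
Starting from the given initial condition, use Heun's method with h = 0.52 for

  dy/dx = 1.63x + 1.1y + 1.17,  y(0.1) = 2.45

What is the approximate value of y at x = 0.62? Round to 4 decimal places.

5.3640

Heun: k1 = f(x_n, y_n); k2 = f(x_n + h, y_n + h·k1); y_{n+1} = y_n + (h/2)·(k1 + k2).
x=0.100000, y=2.450000:
  k1 = f(0.100000, 2.450000) = 4.028000
  k2 = f(0.620000, 4.544560) = 7.179616
  y ← 2.450000 + (0.52/2)·(4.028000 + 7.179616) = 5.363980
y(0.62) ≈ 5.3640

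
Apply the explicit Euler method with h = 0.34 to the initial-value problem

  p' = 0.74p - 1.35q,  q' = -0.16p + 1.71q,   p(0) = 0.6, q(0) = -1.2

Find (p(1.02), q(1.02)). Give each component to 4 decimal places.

4.5818, -5.0762

Euler on (p,q): p_{n+1} = p_n + h·p', q_{n+1} = q_n + h·q'.
0.000000: (0.600000, -1.200000); f=(2.064000, -2.148000) → (1.301760, -1.930320)
0.340000: (1.301760, -1.930320); f=(3.569234, -3.509129) → (2.515300, -3.123424)
0.680000: (2.515300, -3.123424); f=(6.077944, -5.743503) → (4.581801, -5.076215)
(p(1.02), q(1.02)) ≈ (4.5818, -5.0762)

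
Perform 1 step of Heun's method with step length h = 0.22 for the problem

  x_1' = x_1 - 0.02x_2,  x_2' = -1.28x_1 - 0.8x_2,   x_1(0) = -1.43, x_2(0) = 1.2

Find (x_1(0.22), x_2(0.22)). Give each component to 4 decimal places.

Heun on (x_1,x_2): k1 = f(s_n, state_n); k2 = f(s_n + h, state_n + h·k1); state_{n+1} = state_n + (h/2)·(k1 + k2).
0.000000: (-1.430000, 1.200000)
  k1 = (-1.454000, 0.870400)
  predictor → (-1.749880, 1.391488)
  k2 = (-1.777710, 1.126656)
  → (-1.785488, 1.419676)
(x_1(0.22), x_2(0.22)) ≈ (-1.7855, 1.4197)

-1.7855, 1.4197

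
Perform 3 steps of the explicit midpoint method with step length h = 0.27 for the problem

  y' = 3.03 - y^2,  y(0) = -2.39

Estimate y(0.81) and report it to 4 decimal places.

Midpoint: k1 = f(t_n, y_n); k2 = f(t_n + h/2, y_n + (h/2)·k1); y_{n+1} = y_n + h·k2.
t=0.000000, y=-2.390000:
  k1 = f(0.000000, -2.390000) = -2.682100
  k2 = f(0.135000, -2.752084) = -4.543964
  y ← -2.390000 + 0.27·(-4.543964) = -3.616870
t=0.270000, y=-3.616870:
  k1 = f(0.270000, -3.616870) = -10.051750
  k2 = f(0.405000, -4.973856) = -21.709247
  y ← -3.616870 + 0.27·(-21.709247) = -9.478367
t=0.540000, y=-9.478367:
  k1 = f(0.540000, -9.478367) = -86.809441
  k2 = f(0.675000, -21.197641) = -446.310004
  y ← -9.478367 + 0.27·(-446.310004) = -129.982068
y(0.81) ≈ -129.9821

-129.9821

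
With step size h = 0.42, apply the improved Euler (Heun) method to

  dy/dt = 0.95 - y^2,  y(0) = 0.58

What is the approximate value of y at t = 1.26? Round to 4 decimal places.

0.9158

Heun: k1 = f(t_n, y_n); k2 = f(t_n + h, y_n + h·k1); y_{n+1} = y_n + (h/2)·(k1 + k2).
t=0.000000, y=0.580000:
  k1 = f(0.000000, 0.580000) = 0.613600
  k2 = f(0.420000, 0.837712) = 0.248239
  y ← 0.580000 + (0.42/2)·(0.613600 + 0.248239) = 0.760986
t=0.420000, y=0.760986:
  k1 = f(0.420000, 0.760986) = 0.370900
  k2 = f(0.840000, 0.916764) = 0.109543
  y ← 0.760986 + (0.42/2)·(0.370900 + 0.109543) = 0.861879
t=0.840000, y=0.861879:
  k1 = f(0.840000, 0.861879) = 0.207164
  k2 = f(1.260000, 0.948888) = 0.049611
  y ← 0.861879 + (0.42/2)·(0.207164 + 0.049611) = 0.915802
y(1.26) ≈ 0.9158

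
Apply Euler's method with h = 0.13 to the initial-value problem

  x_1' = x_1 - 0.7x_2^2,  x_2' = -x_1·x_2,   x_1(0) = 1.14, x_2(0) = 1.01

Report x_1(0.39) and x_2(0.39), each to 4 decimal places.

Euler on (x_1,x_2): x_1_{n+1} = x_1_n + h·x_1', x_2_{n+1} = x_2_n + h·x_2'.
0.000000: (1.140000, 1.010000); f=(0.425930, -1.151400) → (1.195371, 0.860318)
0.130000: (1.195371, 0.860318); f=(0.677268, -1.028399) → (1.283416, 0.726626)
0.260000: (1.283416, 0.726626); f=(0.913826, -0.932563) → (1.402213, 0.605393)
(x_1(0.39), x_2(0.39)) ≈ (1.4022, 0.6054)

1.4022, 0.6054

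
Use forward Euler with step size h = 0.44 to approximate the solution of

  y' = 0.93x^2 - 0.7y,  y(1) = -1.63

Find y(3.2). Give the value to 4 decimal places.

5.4502

Euler: y_{n+1} = y_n + h·f(x_n, y_n).
x=1.000000, y=-1.630000: f=2.071000 → y ← -1.630000 + 0.44·2.071000 = -0.718760
x=1.440000, y=-0.718760: f=2.431580 → y ← -0.718760 + 0.44·2.431580 = 0.351135
x=1.880000, y=0.351135: f=3.041197 → y ← 0.351135 + 0.44·3.041197 = 1.689262
x=2.320000, y=1.689262: f=3.823149 → y ← 1.689262 + 0.44·3.823149 = 3.371447
x=2.760000, y=3.371447: f=4.724355 → y ← 3.371447 + 0.44·4.724355 = 5.450164
y(3.2) ≈ 5.4502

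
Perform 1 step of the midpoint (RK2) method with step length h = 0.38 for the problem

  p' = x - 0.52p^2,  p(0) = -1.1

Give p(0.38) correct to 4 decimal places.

-1.3217

Midpoint: k1 = f(x_n, p_n); k2 = f(x_n + h/2, p_n + (h/2)·k1); p_{n+1} = p_n + h·k2.
x=0.000000, p=-1.100000:
  k1 = f(0.000000, -1.100000) = -0.629200
  k2 = f(0.190000, -1.219548) = -0.583395
  p ← -1.100000 + 0.38·(-0.583395) = -1.321690
p(0.38) ≈ -1.3217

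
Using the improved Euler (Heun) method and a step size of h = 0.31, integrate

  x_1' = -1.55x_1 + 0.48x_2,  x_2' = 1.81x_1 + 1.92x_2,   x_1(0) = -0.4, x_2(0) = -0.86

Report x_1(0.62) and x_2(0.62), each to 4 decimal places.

-0.5575, -3.5015

Heun on (x_1,x_2): k1 = f(t_n, state_n); k2 = f(t_n + h, state_n + h·k1); state_{n+1} = state_n + (h/2)·(k1 + k2).
0.000000: (-0.400000, -0.860000)
  k1 = (0.207200, -2.375200)
  predictor → (-0.335768, -1.596312)
  k2 = (-0.245789, -3.672659)
  → (-0.405981, -1.797418)
0.310000: (-0.405981, -1.797418)
  k1 = (-0.233490, -4.185869)
  predictor → (-0.478363, -3.095038)
  k2 = (-0.744155, -6.808309)
  → (-0.557516, -3.501516)
(x_1(0.62), x_2(0.62)) ≈ (-0.5575, -3.5015)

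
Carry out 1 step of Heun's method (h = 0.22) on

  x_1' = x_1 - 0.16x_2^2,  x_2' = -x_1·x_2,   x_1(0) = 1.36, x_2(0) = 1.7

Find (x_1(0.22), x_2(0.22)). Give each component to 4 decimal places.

Heun on (x_1,x_2): k1 = f(t_n, state_n); k2 = f(t_n + h, state_n + h·k1); state_{n+1} = state_n + (h/2)·(k1 + k2).
0.000000: (1.360000, 1.700000)
  k1 = (0.897600, -2.312000)
  predictor → (1.557472, 1.191360)
  k2 = (1.330378, -1.855510)
  → (1.605078, 1.241574)
(x_1(0.22), x_2(0.22)) ≈ (1.6051, 1.2416)

1.6051, 1.2416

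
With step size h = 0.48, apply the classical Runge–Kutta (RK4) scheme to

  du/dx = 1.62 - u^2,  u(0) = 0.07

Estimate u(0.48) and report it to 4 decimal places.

RK4: k1 = f(x_n, u_n); k2 = f(x_n + h/2, u_n + (h/2)·k1); k3 = f(x_n + h/2, u_n + (h/2)·k2); k4 = f(x_n + h, u_n + h·k3); u_{n+1} = u_n + (h/6)·(k1 + 2k2 + 2k3 + k4).
x=0.000000, u=0.070000:
  k1 = f(0.000000, 0.070000) = 1.615100
  k2 = f(0.240000, 0.457624) = 1.410580
  k3 = f(0.240000, 0.408539) = 1.453096
  k4 = f(0.480000, 0.767486) = 1.030965
  u ← 0.070000 + (0.48/6)·(k1 + 2k2 + 2k3 + k4) = 0.739873
u(0.48) ≈ 0.7399

0.7399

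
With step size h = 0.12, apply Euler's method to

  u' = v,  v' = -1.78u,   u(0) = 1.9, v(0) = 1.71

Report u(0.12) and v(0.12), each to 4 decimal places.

Euler on (u,v): u_{n+1} = u_n + h·u', v_{n+1} = v_n + h·v'.
0.000000: (1.900000, 1.710000); f=(1.710000, -3.382000) → (2.105200, 1.304160)
(u(0.12), v(0.12)) ≈ (2.1052, 1.3042)

2.1052, 1.3042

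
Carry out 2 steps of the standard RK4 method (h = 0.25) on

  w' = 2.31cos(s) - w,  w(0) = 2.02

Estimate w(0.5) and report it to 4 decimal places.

2.0920

RK4: k1 = f(s_n, w_n); k2 = f(s_n + h/2, w_n + (h/2)·k1); k3 = f(s_n + h/2, w_n + (h/2)·k2); k4 = f(s_n + h, w_n + h·k3); w_{n+1} = w_n + (h/6)·(k1 + 2k2 + 2k3 + k4).
s=0.000000, w=2.020000:
  k1 = f(0.000000, 2.020000) = 0.290000
  k2 = f(0.125000, 2.056250) = 0.235727
  k3 = f(0.125000, 2.049466) = 0.242511
  k4 = f(0.250000, 2.080628) = 0.157560
  w ← 2.020000 + (0.25/6)·(k1 + 2k2 + 2k3 + k4) = 2.078501
s=0.250000, w=2.078501:
  k1 = f(0.250000, 2.078501) = 0.159686
  k2 = f(0.375000, 2.098462) = 0.051010
  k3 = f(0.375000, 2.084878) = 0.064595
  k4 = f(0.500000, 2.094650) = -0.067434
  w ← 2.078501 + (0.25/6)·(k1 + 2k2 + 2k3 + k4) = 2.091979
w(0.5) ≈ 2.0920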